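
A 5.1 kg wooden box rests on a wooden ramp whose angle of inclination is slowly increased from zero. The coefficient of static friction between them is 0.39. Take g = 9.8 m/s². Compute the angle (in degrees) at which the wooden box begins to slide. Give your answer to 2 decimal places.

At the threshold of sliding, static friction is at its maximum μ_s N and exactly balances the weight component along the incline: mg sin θ = μ_s mg cos θ.
Hence tan θ = μ_s = 0.39, so θ = arctan(0.39) = 21.3058°.

21.31°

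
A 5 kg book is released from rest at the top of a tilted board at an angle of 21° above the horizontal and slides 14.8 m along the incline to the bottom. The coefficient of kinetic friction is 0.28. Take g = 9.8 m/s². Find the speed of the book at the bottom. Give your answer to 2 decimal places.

5.30 m/s

The weight component along the incline is mg sin 21° = 17.560 N and the normal force is N = mg cos 21° = 45.745 N.
Friction up the slope is f = μN = 0.28 × 45.745 = 12.809 N, so the net downslope force is 17.560 − 12.809 = 4.751 N and a = 4.751 / 5 = 0.9502 m/s².
Starting from rest over a distance of 14.8 m, v² = 2aL = 2 × 0.9502 × 14.8 = 28.1259, so v = 5.3034 m/s.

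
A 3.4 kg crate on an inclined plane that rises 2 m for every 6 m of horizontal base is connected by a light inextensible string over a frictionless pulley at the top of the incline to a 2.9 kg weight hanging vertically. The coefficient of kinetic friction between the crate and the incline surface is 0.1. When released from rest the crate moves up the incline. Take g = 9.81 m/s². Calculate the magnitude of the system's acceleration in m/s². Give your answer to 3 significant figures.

For the crate on the incline: the weight component along the slope is m₁g sin 18.43° = 3.4 × 9.81 × 0.3162 = 10.547 N and the normal force is N = m₁g cos 18.43° = 31.642 N.
Kinetic friction opposes the crate's motion up the incline: f = μN = 0.1 × 31.642 = 3.164 N acting down the slope.
Newton's second law for the crate (up-slope positive): T − 10.547 − 3.164 = 3.4 a. For the hanging weight (downward positive): 2.9 × 9.81 − T = 2.9 a.
Adding the two equations eliminates T: 14.738 = 6.3 a, so a = 2.3394 m/s².

2.34 m/s²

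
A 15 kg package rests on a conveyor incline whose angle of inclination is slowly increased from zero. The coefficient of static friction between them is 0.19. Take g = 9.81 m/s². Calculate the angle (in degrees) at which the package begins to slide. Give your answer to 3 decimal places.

10.758°

At the threshold of sliding, static friction is at its maximum μ_s N and exactly balances the weight component along the incline: mg sin θ = μ_s mg cos θ.
Hence tan θ = μ_s = 0.19, so θ = arctan(0.19) = 10.7580°.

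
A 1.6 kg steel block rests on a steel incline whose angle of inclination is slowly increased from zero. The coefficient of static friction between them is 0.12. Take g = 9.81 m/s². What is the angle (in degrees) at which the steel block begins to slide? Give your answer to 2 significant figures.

6.8°

At the threshold of sliding, static friction is at its maximum μ_s N and exactly balances the weight component along the incline: mg sin θ = μ_s mg cos θ.
Hence tan θ = μ_s = 0.12, so θ = arctan(0.12) = 6.8428°.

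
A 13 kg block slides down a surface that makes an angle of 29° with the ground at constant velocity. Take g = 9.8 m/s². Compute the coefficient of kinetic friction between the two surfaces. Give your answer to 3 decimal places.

At constant velocity the net force along the incline is zero: mg sin 29° = μ mg cos 29°.
So μ = tan 29° = 0.4848 / 0.8746 = 0.5543.

0.554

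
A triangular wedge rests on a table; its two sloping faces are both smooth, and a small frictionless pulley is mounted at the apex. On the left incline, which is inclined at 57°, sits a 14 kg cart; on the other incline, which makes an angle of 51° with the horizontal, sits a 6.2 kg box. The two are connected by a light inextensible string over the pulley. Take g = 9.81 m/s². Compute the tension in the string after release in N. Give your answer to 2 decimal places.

Resolve each weight along its own incline: the 14 kg mass has component 14 × 9.81 × sin 57° = 115.183 N down its slope, and the 6.2 kg mass has 6.2 × 9.81 × sin 51° = 47.268 N down its slope.
The 14 kg side's 115.183 N exceeds the other side's 47.268 N, so that mass slides down and the 6.2 kg mass slides up. Taking that direction as positive, Newton's second law for the whole system gives 115.183 − 47.268 = (14 + 6.2) a, so a = 67.915 / 20.2 = 3.3621 m/s².
For the 6.2 kg mass (up-slope positive): T − 47.268 = 6.2 × 3.3621, so T = 68.113 N.

68.11 N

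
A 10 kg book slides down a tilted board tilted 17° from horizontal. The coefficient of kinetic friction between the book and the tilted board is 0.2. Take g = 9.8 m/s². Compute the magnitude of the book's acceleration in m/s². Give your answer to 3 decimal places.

Resolving the weight along the incline: the component pulling the book down the slope is mg sin 17° = 10 × 9.8 × 0.2924 = 28.655 N, and the normal force is N = mg cos 17° = 10 × 9.8 × 0.9563 = 93.717 N.
Kinetic friction acts up the slope with magnitude f = μN = 0.2 × 93.717 = 18.743 N.
Net force along the incline is 28.655 − 18.743 = 9.912 N, so a = 9.912 / 10 = 0.9912 m/s².

0.991 m/s²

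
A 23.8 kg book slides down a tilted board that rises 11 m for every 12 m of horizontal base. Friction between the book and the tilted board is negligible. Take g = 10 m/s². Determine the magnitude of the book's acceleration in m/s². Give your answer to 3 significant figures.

6.76 m/s²

Resolving the weight along the incline: the component pulling the book down the slope is mg sin 42.51° = 23.8 × 10 × 0.6757 = 160.817 N, and the normal force is N = mg cos 42.51° = 23.8 × 10 × 0.7372 = 175.454 N.
With no friction the net force along the incline is 160.817 N, so a = g sin 42.51° = 160.817 / 23.8 = 6.7570 m/s².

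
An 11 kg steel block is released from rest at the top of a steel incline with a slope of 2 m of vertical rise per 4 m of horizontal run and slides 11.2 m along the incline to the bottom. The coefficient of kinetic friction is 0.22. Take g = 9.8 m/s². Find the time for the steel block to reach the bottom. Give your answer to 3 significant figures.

The weight component along the incline is mg sin 26.57° = 48.210 N and the normal force is N = mg cos 26.57° = 96.419 N.
Friction up the slope is f = μN = 0.22 × 96.419 = 21.212 N, so the net downslope force is 48.210 − 21.212 = 26.998 N and a = 26.998 / 11 = 2.4544 m/s².
Starting from rest, L = ½at², so t = √(2L/a) = √(2 × 11.2 / 2.4544) = 3.0210 s.

3.02 s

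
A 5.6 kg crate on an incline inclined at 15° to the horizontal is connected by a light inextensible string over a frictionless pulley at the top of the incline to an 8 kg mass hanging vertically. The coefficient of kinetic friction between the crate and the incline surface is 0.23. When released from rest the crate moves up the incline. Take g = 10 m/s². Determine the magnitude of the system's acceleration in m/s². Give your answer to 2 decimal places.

For the crate on the incline: the weight component along the slope is m₁g sin 15° = 5.6 × 10 × 0.2588 = 14.493 N and the normal force is N = m₁g cos 15° = 54.092 N.
Kinetic friction opposes the crate's motion up the incline: f = μN = 0.23 × 54.092 = 12.441 N acting down the slope.
Newton's second law for the crate (up-slope positive): T − 14.493 − 12.441 = 5.6 a. For the hanging mass (downward positive): 8 × 10 − T = 8 a.
Adding the two equations eliminates T: 53.066 = 13.6 a, so a = 3.9019 m/s².

3.90 m/s²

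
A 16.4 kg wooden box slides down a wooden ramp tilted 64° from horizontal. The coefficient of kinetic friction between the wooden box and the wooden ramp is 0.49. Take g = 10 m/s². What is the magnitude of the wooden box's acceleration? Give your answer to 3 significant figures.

6.84 m/s²

Resolving the weight along the incline: the component pulling the wooden box down the slope is mg sin 64° = 16.4 × 10 × 0.8988 = 147.403 N, and the normal force is N = mg cos 64° = 16.4 × 10 × 0.4384 = 71.898 N.
Kinetic friction acts up the slope with magnitude f = μN = 0.49 × 71.898 = 35.230 N.
Net force along the incline is 147.403 − 35.230 = 112.173 N, so a = 112.173 / 16.4 = 6.8398 m/s².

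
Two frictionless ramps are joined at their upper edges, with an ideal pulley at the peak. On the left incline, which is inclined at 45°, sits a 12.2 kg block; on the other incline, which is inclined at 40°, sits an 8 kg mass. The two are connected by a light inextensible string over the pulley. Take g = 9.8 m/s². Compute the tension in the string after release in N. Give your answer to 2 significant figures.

Resolve each weight along its own incline: the 12.2 kg mass has component 12.2 × 9.8 × sin 45° = 84.542 N down its slope, and the 8 kg mass has 8 × 9.8 × sin 40° = 50.395 N down its slope.
The 12.2 kg side's 84.542 N exceeds the other side's 50.395 N, so that mass slides down and the 8 kg mass slides up. Taking that direction as positive, Newton's second law for the whole system gives 84.542 − 50.395 = (12.2 + 8) a, so a = 34.147 / 20.2 = 1.6904 m/s².
For the 8 kg mass (up-slope positive): T − 50.395 = 8 × 1.6904, so T = 63.918 N.

64 N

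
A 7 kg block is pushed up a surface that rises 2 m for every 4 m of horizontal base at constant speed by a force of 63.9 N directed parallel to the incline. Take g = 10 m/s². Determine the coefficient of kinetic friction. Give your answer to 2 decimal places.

At constant speed ΣF = 0 along the incline. The applied 63.9 N acts up the slope; the weight component mg sin 26.57° = 31.305 N and kinetic friction μN both act down the slope.
So 63.9 = 31.305 + μ × 62.610, giving μ = (63.9 − 31.305) / 62.610 = 0.5206.

0.52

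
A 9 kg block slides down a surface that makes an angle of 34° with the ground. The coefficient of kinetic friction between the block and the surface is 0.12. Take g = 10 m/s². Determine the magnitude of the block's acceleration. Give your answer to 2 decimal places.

Resolving the weight along the incline: the component pulling the block down the slope is mg sin 34° = 9 × 10 × 0.5592 = 50.328 N, and the normal force is N = mg cos 34° = 9 × 10 × 0.8290 = 74.610 N.
Kinetic friction acts up the slope with magnitude f = μN = 0.12 × 74.610 = 8.953 N.
Net force along the incline is 50.328 − 8.953 = 41.375 N, so a = 41.375 / 9 = 4.5972 m/s².

4.60 m/s²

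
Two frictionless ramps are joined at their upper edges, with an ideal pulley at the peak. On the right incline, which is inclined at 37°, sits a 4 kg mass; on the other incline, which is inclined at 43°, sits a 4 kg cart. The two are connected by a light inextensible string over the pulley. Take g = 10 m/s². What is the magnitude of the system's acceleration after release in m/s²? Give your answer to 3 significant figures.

0.401 m/s²

Resolve each weight along its own incline: the 4 kg mass has component 4 × 10 × sin 37° = 24.073 N down its slope, and the 4 kg mass has 4 × 10 × sin 43° = 27.280 N down its slope.
The 4 kg side's 27.280 N exceeds the other side's 24.073 N, so that mass slides down and the 4 kg mass slides up. Taking that direction as positive, Newton's second law for the whole system gives 27.280 − 24.073 = (4 + 4) a, so a = 3.207 / 8 = 0.4009 m/s².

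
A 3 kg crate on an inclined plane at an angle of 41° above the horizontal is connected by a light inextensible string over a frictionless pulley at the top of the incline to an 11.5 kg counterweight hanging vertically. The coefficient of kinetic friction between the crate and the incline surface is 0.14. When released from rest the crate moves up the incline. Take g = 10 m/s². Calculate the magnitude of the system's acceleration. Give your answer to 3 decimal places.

For the crate on the incline: the weight component along the slope is m₁g sin 41° = 3 × 10 × 0.6561 = 19.683 N and the normal force is N = m₁g cos 41° = 22.641 N.
Kinetic friction opposes the crate's motion up the incline: f = μN = 0.14 × 22.641 = 3.170 N acting down the slope.
Newton's second law for the crate (up-slope positive): T − 19.683 − 3.170 = 3 a. For the hanging counterweight (downward positive): 11.5 × 10 − T = 11.5 a.
Adding the two equations eliminates T: 92.147 = 14.5 a, so a = 6.3550 m/s².

6.355 m/s²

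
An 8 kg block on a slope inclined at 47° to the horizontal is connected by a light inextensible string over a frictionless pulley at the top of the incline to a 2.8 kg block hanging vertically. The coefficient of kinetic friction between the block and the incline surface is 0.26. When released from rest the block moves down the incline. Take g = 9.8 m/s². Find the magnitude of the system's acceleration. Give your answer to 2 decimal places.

1.48 m/s²

For the block on the incline: the weight component along the slope is m₁g sin 47° = 8 × 9.8 × 0.7314 = 57.342 N and the normal force is N = m₁g cos 47° = 53.469 N.
Kinetic friction opposes the block's motion down the incline: f = μN = 0.26 × 53.469 = 13.902 N acting up the slope.
Newton's second law for the block (down-slope positive): 57.342 − 13.902 − T = 8 a. For the hanging block (upward positive): T − 2.8 × 9.8 = 2.8 a.
Adding the two equations eliminates T: 16.000 = 10.8 a, so a = 1.4815 m/s².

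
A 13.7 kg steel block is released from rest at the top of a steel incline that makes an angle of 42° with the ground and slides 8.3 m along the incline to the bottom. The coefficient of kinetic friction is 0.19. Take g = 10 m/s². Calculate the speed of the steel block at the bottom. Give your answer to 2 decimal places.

9.36 m/s

The weight component along the incline is mg sin 42° = 91.671 N and the normal force is N = mg cos 42° = 101.811 N.
Friction up the slope is f = μN = 0.19 × 101.811 = 19.344 N, so the net downslope force is 91.671 − 19.344 = 72.327 N and a = 72.327 / 13.7 = 5.2793 m/s².
Starting from rest over a distance of 8.3 m, v² = 2aL = 2 × 5.2793 × 8.3 = 87.6364, so v = 9.3614 m/s.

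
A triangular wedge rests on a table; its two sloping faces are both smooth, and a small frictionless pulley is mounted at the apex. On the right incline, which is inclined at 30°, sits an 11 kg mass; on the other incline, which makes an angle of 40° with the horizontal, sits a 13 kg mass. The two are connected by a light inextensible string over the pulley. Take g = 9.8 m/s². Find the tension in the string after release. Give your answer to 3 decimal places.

66.729 N

Resolve each weight along its own incline: the 11 kg mass has component 11 × 9.8 × sin 30° = 53.900 N down its slope, and the 13 kg mass has 13 × 9.8 × sin 40° = 81.891 N down its slope.
The 13 kg side's 81.891 N exceeds the other side's 53.900 N, so that mass slides down and the 11 kg mass slides up. Taking that direction as positive, Newton's second law for the whole system gives 81.891 − 53.900 = (11 + 13) a, so a = 27.991 / 24 = 1.1663 m/s².
For the 11 kg mass (up-slope positive): T − 53.900 = 11 × 1.1663, so T = 66.729 N.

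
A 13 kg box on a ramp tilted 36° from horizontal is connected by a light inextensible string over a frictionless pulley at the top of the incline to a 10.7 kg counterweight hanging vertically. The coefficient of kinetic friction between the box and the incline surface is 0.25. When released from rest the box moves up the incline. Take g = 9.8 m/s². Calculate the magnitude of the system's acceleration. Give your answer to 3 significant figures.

0.178 m/s²

For the box on the incline: the weight component along the slope is m₁g sin 36° = 13 × 9.8 × 0.5878 = 74.886 N and the normal force is N = m₁g cos 36° = 103.069 N.
Kinetic friction opposes the box's motion up the incline: f = μN = 0.25 × 103.069 = 25.767 N acting down the slope.
Newton's second law for the box (up-slope positive): T − 74.886 − 25.767 = 13 a. For the hanging counterweight (downward positive): 10.7 × 9.8 − T = 10.7 a.
Adding the two equations eliminates T: 4.207 = 23.7 a, so a = 0.1775 m/s².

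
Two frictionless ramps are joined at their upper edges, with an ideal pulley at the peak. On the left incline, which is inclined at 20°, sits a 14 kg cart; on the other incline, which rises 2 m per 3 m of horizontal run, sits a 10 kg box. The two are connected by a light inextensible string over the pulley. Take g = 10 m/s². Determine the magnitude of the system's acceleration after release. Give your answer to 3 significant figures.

Resolve each weight along its own incline: the 14 kg mass has component 14 × 10 × sin 20° = 47.883 N down its slope, and the 10 kg mass has 10 × 10 × sin 33.69° = 55.470 N down its slope.
The 10 kg side's 55.470 N exceeds the other side's 47.883 N, so that mass slides down and the 14 kg mass slides up. Taking that direction as positive, Newton's second law for the whole system gives 55.470 − 47.883 = (14 + 10) a, so a = 7.587 / 24 = 0.3161 m/s².

0.316 m/s²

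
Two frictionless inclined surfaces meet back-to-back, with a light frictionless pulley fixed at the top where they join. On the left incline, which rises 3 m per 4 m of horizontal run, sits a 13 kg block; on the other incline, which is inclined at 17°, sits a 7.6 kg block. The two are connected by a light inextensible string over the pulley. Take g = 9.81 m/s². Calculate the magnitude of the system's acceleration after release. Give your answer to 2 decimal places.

Resolve each weight along its own incline: the 13 kg mass has component 13 × 9.81 × sin 36.87° = 76.518 N down its slope, and the 7.6 kg mass has 7.6 × 9.81 × sin 17° = 21.798 N down its slope.
The 13 kg side's 76.518 N exceeds the other side's 21.798 N, so that mass slides down and the 7.6 kg mass slides up. Taking that direction as positive, Newton's second law for the whole system gives 76.518 − 21.798 = (13 + 7.6) a, so a = 54.720 / 20.6 = 2.6563 m/s².

2.66 m/s²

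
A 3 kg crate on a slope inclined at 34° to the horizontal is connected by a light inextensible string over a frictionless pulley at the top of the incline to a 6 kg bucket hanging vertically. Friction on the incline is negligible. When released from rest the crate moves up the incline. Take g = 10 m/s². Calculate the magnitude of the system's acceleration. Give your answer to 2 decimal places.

For the crate on the incline: the weight component along the slope is m₁g sin 34° = 3 × 10 × 0.5592 = 16.776 N and the normal force is N = m₁g cos 34° = 24.871 N.
Newton's second law for the crate (up-slope positive): T − 16.776 = 3 a. For the hanging bucket (downward positive): 6 × 10 − T = 6 a.
Adding the two equations eliminates T: 43.224 = 9 a, so a = 4.8027 m/s².

4.80 m/s²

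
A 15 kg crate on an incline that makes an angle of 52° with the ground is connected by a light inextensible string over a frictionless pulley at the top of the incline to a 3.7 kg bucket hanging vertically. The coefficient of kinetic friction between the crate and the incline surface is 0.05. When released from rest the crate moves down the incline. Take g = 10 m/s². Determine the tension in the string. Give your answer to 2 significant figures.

For the crate on the incline: the weight component along the slope is m₁g sin 52° = 15 × 10 × 0.7880 = 118.200 N and the normal force is N = m₁g cos 52° = 92.349 N.
Kinetic friction opposes the crate's motion down the incline: f = μN = 0.05 × 92.349 = 4.617 N acting up the slope.
Newton's second law for the crate (down-slope positive): 118.200 − 4.617 − T = 15 a. For the hanging bucket (upward positive): T − 3.7 × 10 = 3.7 a.
Adding the two equations eliminates T: 76.583 = 18.7 a, so a = 4.0953 m/s².
Then from the hanging bucket's equation, T = 3.7 × (10 + 4.0953) = 52.153 N.

52 N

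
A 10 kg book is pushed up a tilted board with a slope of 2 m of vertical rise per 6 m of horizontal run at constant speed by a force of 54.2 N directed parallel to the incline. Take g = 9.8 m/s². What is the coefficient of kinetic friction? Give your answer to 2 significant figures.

At constant speed ΣF = 0 along the incline. The applied 54.2 N acts up the slope; the weight component mg sin 18.43° = 30.990 N and kinetic friction μN both act down the slope.
So 54.2 = 30.990 + μ × 92.971, giving μ = (54.2 − 30.990) / 92.971 = 0.2496.

0.25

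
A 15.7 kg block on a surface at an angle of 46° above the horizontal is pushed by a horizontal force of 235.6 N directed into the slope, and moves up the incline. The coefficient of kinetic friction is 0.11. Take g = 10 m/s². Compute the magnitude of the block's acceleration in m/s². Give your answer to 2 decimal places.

1.28 m/s²

The horizontal push has components F cos 46° = 235.6 × 0.6947 = 163.671 N up the incline and F sin 46° = 235.6 × 0.7193 = 169.467 N pressing into the surface.
The normal force is therefore N = mg cos 46° + F sin 46° = 109.068 + 169.467 = 278.535 N, and kinetic friction down the slope is μN = 0.11 × 278.535 = 30.639 N.
Along the incline: F cos 46° − mg sin 46° − μN = ma, so 163.671 − 112.930 − 30.639 = 15.7 a, giving a = 1.2804 m/s².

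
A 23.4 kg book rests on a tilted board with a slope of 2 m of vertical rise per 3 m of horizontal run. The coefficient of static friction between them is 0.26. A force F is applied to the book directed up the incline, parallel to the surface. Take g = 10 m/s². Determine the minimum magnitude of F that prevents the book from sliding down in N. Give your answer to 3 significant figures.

79.2 N

The normal force is N = mg cos 33.69° = 194.700 N. With F at its minimum the book is on the verge of sliding down, so static friction is at its maximum μ_s N = 0.26 × 194.700 = 50.622 N and acts up the slope.
Equilibrium along the incline: F + μ_s N = mg sin 33.69°, so F = 129.800 − 50.622 = 79.178 N.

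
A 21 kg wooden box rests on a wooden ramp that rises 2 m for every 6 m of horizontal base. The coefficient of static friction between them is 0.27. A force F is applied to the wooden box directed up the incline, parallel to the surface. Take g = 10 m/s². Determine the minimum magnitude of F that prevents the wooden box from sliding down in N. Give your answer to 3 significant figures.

12.6 N

The normal force is N = mg cos 18.43° = 199.223 N. With F at its minimum the wooden box is on the verge of sliding down, so static friction is at its maximum μ_s N = 0.27 × 199.223 = 53.790 N and acts up the slope.
Equilibrium along the incline: F + μ_s N = mg sin 18.43°, so F = 66.408 − 53.790 = 12.618 N.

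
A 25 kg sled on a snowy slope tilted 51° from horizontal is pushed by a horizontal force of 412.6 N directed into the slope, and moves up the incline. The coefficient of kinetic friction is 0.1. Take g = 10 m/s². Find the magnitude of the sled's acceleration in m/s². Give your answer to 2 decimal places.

The horizontal push has components F cos 51° = 412.6 × 0.6293 = 259.649 N up the incline and F sin 51° = 412.6 × 0.7771 = 320.631 N pressing into the surface.
The normal force is therefore N = mg cos 51° + F sin 51° = 157.325 + 320.631 = 477.956 N, and kinetic friction down the slope is μN = 0.1 × 477.956 = 47.796 N.
Along the incline: F cos 51° − mg sin 51° − μN = ma, so 259.649 − 194.275 − 47.796 = 25 a, giving a = 0.7031 m/s².

0.70 m/s²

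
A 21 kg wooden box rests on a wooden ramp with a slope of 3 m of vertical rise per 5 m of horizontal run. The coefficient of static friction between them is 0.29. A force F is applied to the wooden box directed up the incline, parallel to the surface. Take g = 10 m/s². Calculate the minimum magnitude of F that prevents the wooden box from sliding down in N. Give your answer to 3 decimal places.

55.823 N

The normal force is N = mg cos 30.96° = 180.074 N. With F at its minimum the wooden box is on the verge of sliding down, so static friction is at its maximum μ_s N = 0.29 × 180.074 = 52.221 N and acts up the slope.
Equilibrium along the incline: F + μ_s N = mg sin 30.96°, so F = 108.044 − 52.221 = 55.823 N.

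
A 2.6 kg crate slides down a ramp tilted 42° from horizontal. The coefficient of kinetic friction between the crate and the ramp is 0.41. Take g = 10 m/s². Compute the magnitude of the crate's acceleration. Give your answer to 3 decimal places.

Resolving the weight along the incline: the component pulling the crate down the slope is mg sin 42° = 2.6 × 10 × 0.6691 = 17.397 N, and the normal force is N = mg cos 42° = 2.6 × 10 × 0.7431 = 19.321 N.
Kinetic friction acts up the slope with magnitude f = μN = 0.41 × 19.321 = 7.922 N.
Net force along the incline is 17.397 − 7.922 = 9.475 N, so a = 9.475 / 2.6 = 3.6442 m/s².

3.644 m/s²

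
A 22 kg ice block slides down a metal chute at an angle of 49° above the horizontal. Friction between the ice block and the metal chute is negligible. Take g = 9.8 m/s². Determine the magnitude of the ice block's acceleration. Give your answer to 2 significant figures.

7.4 m/s²

Resolving the weight along the incline: the component pulling the ice block down the slope is mg sin 49° = 22 × 9.8 × 0.7547 = 162.713 N, and the normal force is N = mg cos 49° = 22 × 9.8 × 0.6561 = 141.455 N.
With no friction the net force along the incline is 162.713 N, so a = g sin 49° = 162.713 / 22 = 7.3960 m/s².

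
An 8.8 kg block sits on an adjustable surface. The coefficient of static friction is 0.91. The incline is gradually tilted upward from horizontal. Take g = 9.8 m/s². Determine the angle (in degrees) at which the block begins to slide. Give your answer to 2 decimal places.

At the threshold of sliding, static friction is at its maximum μ_s N and exactly balances the weight component along the incline: mg sin θ = μ_s mg cos θ.
Hence tan θ = μ_s = 0.91, so θ = arctan(0.91) = 42.3022°.

42.30°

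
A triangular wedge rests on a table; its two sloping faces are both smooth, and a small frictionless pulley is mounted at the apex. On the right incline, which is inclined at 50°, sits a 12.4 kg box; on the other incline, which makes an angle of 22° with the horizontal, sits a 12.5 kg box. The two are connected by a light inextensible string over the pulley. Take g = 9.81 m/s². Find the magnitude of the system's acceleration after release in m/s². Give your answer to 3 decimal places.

Resolve each weight along its own incline: the 12.4 kg mass has component 12.4 × 9.81 × sin 50° = 93.185 N down its slope, and the 12.5 kg mass has 12.5 × 9.81 × sin 22° = 45.936 N down its slope.
The 12.4 kg side's 93.185 N exceeds the other side's 45.936 N, so that mass slides down and the 12.5 kg mass slides up. Taking that direction as positive, Newton's second law for the whole system gives 93.185 − 45.936 = (12.4 + 12.5) a, so a = 47.249 / 24.9 = 1.8976 m/s².

1.898 m/s²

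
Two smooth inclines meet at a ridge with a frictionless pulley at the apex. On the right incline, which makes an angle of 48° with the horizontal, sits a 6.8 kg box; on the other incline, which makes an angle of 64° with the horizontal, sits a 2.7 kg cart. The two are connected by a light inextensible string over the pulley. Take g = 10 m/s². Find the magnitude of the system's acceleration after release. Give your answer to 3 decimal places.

2.765 m/s²

Resolve each weight along its own incline: the 6.8 kg mass has component 6.8 × 10 × sin 48° = 50.534 N down its slope, and the 2.7 kg mass has 2.7 × 10 × sin 64° = 24.267 N down its slope.
The 6.8 kg side's 50.534 N exceeds the other side's 24.267 N, so that mass slides down and the 2.7 kg mass slides up. Taking that direction as positive, Newton's second law for the whole system gives 50.534 − 24.267 = (6.8 + 2.7) a, so a = 26.267 / 9.5 = 2.7649 m/s².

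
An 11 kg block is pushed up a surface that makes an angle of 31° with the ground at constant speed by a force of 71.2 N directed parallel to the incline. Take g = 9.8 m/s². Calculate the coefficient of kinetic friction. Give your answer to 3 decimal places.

At constant speed ΣF = 0 along the incline. The applied 71.2 N acts up the slope; the weight component mg sin 31° = 55.521 N and kinetic friction μN both act down the slope.
So 71.2 = 55.521 + μ × 92.403, giving μ = (71.2 − 55.521) / 92.403 = 0.1697.

0.170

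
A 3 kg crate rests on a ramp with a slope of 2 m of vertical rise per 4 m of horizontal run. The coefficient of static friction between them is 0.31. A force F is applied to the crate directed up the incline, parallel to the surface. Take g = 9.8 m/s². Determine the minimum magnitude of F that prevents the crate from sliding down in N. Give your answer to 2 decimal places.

The normal force is N = mg cos 26.57° = 26.296 N. With F at its minimum the crate is on the verge of sliding down, so static friction is at its maximum μ_s N = 0.31 × 26.296 = 8.152 N and acts up the slope.
Equilibrium along the incline: F + μ_s N = mg sin 26.57°, so F = 13.148 − 8.152 = 4.996 N.

5.00 N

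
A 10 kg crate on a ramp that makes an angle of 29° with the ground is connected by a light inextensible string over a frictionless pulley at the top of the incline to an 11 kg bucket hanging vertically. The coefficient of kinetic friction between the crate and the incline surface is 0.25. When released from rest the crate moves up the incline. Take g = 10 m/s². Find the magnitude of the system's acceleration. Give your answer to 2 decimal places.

For the crate on the incline: the weight component along the slope is m₁g sin 29° = 10 × 10 × 0.4848 = 48.480 N and the normal force is N = m₁g cos 29° = 87.462 N.
Kinetic friction opposes the crate's motion up the incline: f = μN = 0.25 × 87.462 = 21.866 N acting down the slope.
Newton's second law for the crate (up-slope positive): T − 48.480 − 21.866 = 10 a. For the hanging bucket (downward positive): 11 × 10 − T = 11 a.
Adding the two equations eliminates T: 39.654 = 21 a, so a = 1.8883 m/s².

1.89 m/s²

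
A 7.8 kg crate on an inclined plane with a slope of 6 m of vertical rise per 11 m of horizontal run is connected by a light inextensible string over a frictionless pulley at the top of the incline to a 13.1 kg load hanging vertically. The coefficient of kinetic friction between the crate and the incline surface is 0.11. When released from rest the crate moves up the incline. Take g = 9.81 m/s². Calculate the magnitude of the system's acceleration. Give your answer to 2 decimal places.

4.04 m/s²

For the crate on the incline: the weight component along the slope is m₁g sin 28.61° = 7.8 × 9.81 × 0.4789 = 36.644 N and the normal force is N = m₁g cos 28.61° = 67.175 N.
Kinetic friction opposes the crate's motion up the incline: f = μN = 0.11 × 67.175 = 7.389 N acting down the slope.
Newton's second law for the crate (up-slope positive): T − 36.644 − 7.389 = 7.8 a. For the hanging load (downward positive): 13.1 × 9.81 − T = 13.1 a.
Adding the two equations eliminates T: 84.478 = 20.9 a, so a = 4.0420 m/s².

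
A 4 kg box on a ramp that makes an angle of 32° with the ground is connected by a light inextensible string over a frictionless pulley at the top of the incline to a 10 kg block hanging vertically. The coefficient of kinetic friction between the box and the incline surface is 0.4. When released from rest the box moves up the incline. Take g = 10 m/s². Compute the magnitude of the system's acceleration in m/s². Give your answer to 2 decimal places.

For the box on the incline: the weight component along the slope is m₁g sin 32° = 4 × 10 × 0.5299 = 21.196 N and the normal force is N = m₁g cos 32° = 33.922 N.
Kinetic friction opposes the box's motion up the incline: f = μN = 0.4 × 33.922 = 13.569 N acting down the slope.
Newton's second law for the box (up-slope positive): T − 21.196 − 13.569 = 4 a. For the hanging block (downward positive): 10 × 10 − T = 10 a.
Adding the two equations eliminates T: 65.235 = 14 a, so a = 4.6596 m/s².

4.66 m/s²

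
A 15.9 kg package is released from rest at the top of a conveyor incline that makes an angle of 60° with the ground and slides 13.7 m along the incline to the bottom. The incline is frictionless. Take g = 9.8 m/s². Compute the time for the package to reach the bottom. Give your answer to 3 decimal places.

1.797 s

The weight component along the incline is mg sin 60° = 134.944 N and the normal force is N = mg cos 60° = 77.910 N.
With no friction, a = g sin 60° = 8.4870 m/s².
Starting from rest, L = ½at², so t = √(2L/a) = √(2 × 13.7 / 8.4870) = 1.7968 s.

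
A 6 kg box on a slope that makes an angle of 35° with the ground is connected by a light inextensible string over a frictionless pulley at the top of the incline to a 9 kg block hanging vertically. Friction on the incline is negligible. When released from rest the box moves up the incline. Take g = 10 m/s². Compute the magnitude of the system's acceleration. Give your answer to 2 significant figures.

3.7 m/s²

For the box on the incline: the weight component along the slope is m₁g sin 35° = 6 × 10 × 0.5736 = 34.416 N and the normal force is N = m₁g cos 35° = 49.149 N.
Newton's second law for the box (up-slope positive): T − 34.416 = 6 a. For the hanging block (downward positive): 9 × 10 − T = 9 a.
Adding the two equations eliminates T: 55.584 = 15 a, so a = 3.7056 m/s².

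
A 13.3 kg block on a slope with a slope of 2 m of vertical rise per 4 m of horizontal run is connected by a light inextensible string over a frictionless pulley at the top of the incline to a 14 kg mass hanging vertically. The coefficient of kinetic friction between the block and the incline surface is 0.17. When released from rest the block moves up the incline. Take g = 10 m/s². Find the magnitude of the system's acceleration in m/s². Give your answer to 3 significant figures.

2.21 m/s²

For the block on the incline: the weight component along the slope is m₁g sin 26.57° = 13.3 × 10 × 0.4472 = 59.478 N and the normal force is N = m₁g cos 26.57° = 118.959 N.
Kinetic friction opposes the block's motion up the incline: f = μN = 0.17 × 118.959 = 20.223 N acting down the slope.
Newton's second law for the block (up-slope positive): T − 59.478 − 20.223 = 13.3 a. For the hanging mass (downward positive): 14 × 10 − T = 14 a.
Adding the two equations eliminates T: 60.299 = 27.3 a, so a = 2.2088 m/s².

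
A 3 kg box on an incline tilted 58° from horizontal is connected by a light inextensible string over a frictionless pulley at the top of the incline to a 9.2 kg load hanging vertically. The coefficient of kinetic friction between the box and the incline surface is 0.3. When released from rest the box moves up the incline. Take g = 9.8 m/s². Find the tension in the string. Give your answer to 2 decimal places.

44.50 N

For the box on the incline: the weight component along the slope is m₁g sin 58° = 3 × 9.8 × 0.8480 = 24.931 N and the normal force is N = m₁g cos 58° = 15.580 N.
Kinetic friction opposes the box's motion up the incline: f = μN = 0.3 × 15.580 = 4.674 N acting down the slope.
Newton's second law for the box (up-slope positive): T − 24.931 − 4.674 = 3 a. For the hanging load (downward positive): 9.2 × 9.8 − T = 9.2 a.
Adding the two equations eliminates T: 60.555 = 12.2 a, so a = 4.9635 m/s².
Then from the hanging load's equation, T = 9.2 × (9.8 − 4.9635) = 44.496 N.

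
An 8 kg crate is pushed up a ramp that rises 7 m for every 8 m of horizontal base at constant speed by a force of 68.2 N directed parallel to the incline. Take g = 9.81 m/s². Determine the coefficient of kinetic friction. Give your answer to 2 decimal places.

0.28

At constant speed ΣF = 0 along the incline. The applied 68.2 N acts up the slope; the weight component mg sin 41.19° = 51.679 N and kinetic friction μN both act down the slope.
So 68.2 = 51.679 + μ × 59.062, giving μ = (68.2 − 51.679) / 59.062 = 0.2797.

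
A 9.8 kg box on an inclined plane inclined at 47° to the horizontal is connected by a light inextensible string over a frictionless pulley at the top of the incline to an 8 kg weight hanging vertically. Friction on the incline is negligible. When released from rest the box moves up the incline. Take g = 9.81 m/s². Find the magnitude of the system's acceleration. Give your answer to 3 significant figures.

For the box on the incline: the weight component along the slope is m₁g sin 47° = 9.8 × 9.81 × 0.7314 = 70.315 N and the normal force is N = m₁g cos 47° = 65.566 N.
Newton's second law for the box (up-slope positive): T − 70.315 = 9.8 a. For the hanging weight (downward positive): 8 × 9.81 − T = 8 a.
Adding the two equations eliminates T: 8.165 = 17.8 a, so a = 0.4587 m/s².

0.459 m/s²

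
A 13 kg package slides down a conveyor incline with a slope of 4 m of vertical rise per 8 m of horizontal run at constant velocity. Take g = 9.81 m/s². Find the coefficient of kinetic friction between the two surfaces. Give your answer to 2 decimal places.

0.50

At constant velocity the net force along the incline is zero: mg sin 26.57° = μ mg cos 26.57°.
So μ = tan 26.57° = 0.4472 / 0.8944 = 0.5000.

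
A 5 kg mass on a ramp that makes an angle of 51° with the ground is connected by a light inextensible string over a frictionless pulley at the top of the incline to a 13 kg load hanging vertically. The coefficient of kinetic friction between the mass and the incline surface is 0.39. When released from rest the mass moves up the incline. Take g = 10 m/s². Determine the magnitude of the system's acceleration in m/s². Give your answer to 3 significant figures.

For the mass on the incline: the weight component along the slope is m₁g sin 51° = 5 × 10 × 0.7771 = 38.855 N and the normal force is N = m₁g cos 51° = 31.466 N.
Kinetic friction opposes the mass's motion up the incline: f = μN = 0.39 × 31.466 = 12.272 N acting down the slope.
Newton's second law for the mass (up-slope positive): T − 38.855 − 12.272 = 5 a. For the hanging load (downward positive): 13 × 10 − T = 13 a.
Adding the two equations eliminates T: 78.873 = 18 a, so a = 4.3818 m/s².

4.38 m/s²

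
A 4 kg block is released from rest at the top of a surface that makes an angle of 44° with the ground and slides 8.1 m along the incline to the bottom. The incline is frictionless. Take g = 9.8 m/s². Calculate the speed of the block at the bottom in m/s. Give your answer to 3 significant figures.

10.5 m/s

The weight component along the incline is mg sin 44° = 27.231 N and the normal force is N = mg cos 44° = 28.198 N.
With no friction, a = g sin 44° = 6.8077 m/s².
Starting from rest over a distance of 8.1 m, v² = 2aL = 2 × 6.8077 × 8.1 = 110.2847, so v = 10.5017 m/s.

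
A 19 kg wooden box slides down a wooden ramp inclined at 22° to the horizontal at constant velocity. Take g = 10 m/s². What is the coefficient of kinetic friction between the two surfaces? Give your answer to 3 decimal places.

At constant velocity the net force along the incline is zero: mg sin 22° = μ mg cos 22°.
So μ = tan 22° = 0.3746 / 0.9272 = 0.4040.

0.404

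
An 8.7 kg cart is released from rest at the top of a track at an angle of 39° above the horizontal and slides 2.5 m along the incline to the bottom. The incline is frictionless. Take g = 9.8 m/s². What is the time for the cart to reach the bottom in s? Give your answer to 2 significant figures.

0.90 s

The weight component along the incline is mg sin 39° = 53.656 N and the normal force is N = mg cos 39° = 66.259 N.
With no friction, a = g sin 39° = 6.1673 m/s².
Starting from rest, L = ½at², so t = √(2L/a) = √(2 × 2.5 / 6.1673) = 0.9004 s.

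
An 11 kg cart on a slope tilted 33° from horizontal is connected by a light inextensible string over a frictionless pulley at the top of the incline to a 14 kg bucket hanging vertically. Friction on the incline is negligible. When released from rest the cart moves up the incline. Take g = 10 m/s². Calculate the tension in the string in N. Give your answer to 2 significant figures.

For the cart on the incline: the weight component along the slope is m₁g sin 33° = 11 × 10 × 0.5446 = 59.906 N and the normal force is N = m₁g cos 33° = 92.254 N.
Newton's second law for the cart (up-slope positive): T − 59.906 = 11 a. For the hanging bucket (downward positive): 14 × 10 − T = 14 a.
Adding the two equations eliminates T: 80.094 = 25 a, so a = 3.2038 m/s².
Then from the hanging bucket's equation, T = 14 × (10 − 3.2038) = 95.147 N.

95 N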